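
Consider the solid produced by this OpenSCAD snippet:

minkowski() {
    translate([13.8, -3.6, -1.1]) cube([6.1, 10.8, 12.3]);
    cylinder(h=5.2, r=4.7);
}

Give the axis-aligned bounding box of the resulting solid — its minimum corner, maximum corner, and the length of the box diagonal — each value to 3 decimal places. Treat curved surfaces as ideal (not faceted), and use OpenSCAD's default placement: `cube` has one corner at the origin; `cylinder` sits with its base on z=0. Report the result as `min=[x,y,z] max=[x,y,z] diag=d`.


A = translate([13.8, -3.6, -1.1]) cube([6.1, 10.8, 12.3]) → bbox [13.8,-3.6,-1.1] .. [19.9,7.2,11.2]
B = cylinder(h=5.2, r=4.7) → bbox [-4.7,-4.7,0] .. [4.7,4.7,5.2]
lo = A.lo+B.lo = [13.8-4.7, -3.6-4.7, -1.1+0] = [9.100,-8.300,-1.100]
hi = A.hi+B.hi = [19.9+4.7, 7.2+4.7, 11.2+5.2] = [24.600,11.900,16.400]
diag = √(15.5²+20.2²+17.5²) = √954.54 = 30.896

min=[9.100,-8.300,-1.100] max=[24.600,11.900,16.400] diag=30.896


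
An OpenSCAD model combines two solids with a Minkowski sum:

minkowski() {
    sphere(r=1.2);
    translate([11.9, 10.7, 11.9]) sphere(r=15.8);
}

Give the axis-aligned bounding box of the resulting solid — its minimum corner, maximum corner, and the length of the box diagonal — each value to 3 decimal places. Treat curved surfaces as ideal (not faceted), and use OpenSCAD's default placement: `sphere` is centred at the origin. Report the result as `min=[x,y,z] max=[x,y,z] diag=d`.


A = translate([11.9, 10.7, 11.9]) sphere(r=15.8) → bbox [-3.9,-5.1,-3.9] .. [27.7,26.5,27.7]
B = sphere(r=1.2) → bbox [-1.2,-1.2,-1.2] .. [1.2,1.2,1.2]
lo = A.lo+B.lo = [-3.9-1.2, -5.1-1.2, -3.9-1.2] = [-5.100,-6.300,-5.100]
hi = A.hi+B.hi = [27.7+1.2, 26.5+1.2, 27.7+1.2] = [28.900,27.700,28.900]
diag = √(34²+34²+34²) = √3468 = 58.890

min=[-5.100,-6.300,-5.100] max=[28.900,27.700,28.900] diag=58.890


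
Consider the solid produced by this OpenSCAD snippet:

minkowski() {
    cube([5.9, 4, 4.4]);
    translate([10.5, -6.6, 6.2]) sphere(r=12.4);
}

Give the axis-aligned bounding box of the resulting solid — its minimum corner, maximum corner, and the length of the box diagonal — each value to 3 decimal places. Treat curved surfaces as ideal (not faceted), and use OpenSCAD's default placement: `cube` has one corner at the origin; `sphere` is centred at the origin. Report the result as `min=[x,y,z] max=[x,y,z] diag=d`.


A = translate([10.5, -6.6, 6.2]) sphere(r=12.4) → bbox [-1.9,-19,-6.2] .. [22.9,5.8,18.6]
B = cube([5.9, 4, 4.4]) → bbox [0,0,0] .. [5.9,4,4.4]
lo = A.lo+B.lo = [-1.9+0, -19+0, -6.2+0] = [-1.900,-19.000,-6.200]
hi = A.hi+B.hi = [22.9+5.9, 5.8+4, 18.6+4.4] = [28.800,9.800,23.000]
diag = √(30.7²+28.8²+29.2²) = √2624.57 = 51.231

min=[-1.900,-19.000,-6.200] max=[28.800,9.800,23.000] diag=51.231


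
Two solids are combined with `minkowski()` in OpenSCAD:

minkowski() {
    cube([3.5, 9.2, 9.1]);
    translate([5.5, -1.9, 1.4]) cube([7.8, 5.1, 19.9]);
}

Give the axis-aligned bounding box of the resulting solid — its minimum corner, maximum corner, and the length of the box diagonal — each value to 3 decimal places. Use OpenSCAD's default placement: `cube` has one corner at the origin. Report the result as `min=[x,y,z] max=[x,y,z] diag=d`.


min=[5.500,-1.900,1.400] max=[16.800,12.400,30.400] diag=34.252

A = translate([5.5, -1.9, 1.4]) cube([7.8, 5.1, 19.9]) → bbox [5.5,-1.9,1.4] .. [13.3,3.2,21.3]
B = cube([3.5, 9.2, 9.1]) → bbox [0,0,0] .. [3.5,9.2,9.1]
lo = A.lo+B.lo = [5.5+0, -1.9+0, 1.4+0] = [5.500,-1.900,1.400]
hi = A.hi+B.hi = [13.3+3.5, 3.2+9.2, 21.3+9.1] = [16.800,12.400,30.400]
diag = √(11.3²+14.3²+29²) = √1173.18 = 34.252


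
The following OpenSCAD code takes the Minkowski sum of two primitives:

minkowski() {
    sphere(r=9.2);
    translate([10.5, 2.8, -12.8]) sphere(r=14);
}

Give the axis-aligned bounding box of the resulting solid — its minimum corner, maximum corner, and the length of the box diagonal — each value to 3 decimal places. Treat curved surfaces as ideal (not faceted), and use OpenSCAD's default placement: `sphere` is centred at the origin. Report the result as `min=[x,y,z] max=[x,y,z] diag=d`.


min=[-12.700,-20.400,-36.000] max=[33.700,26.000,10.400] diag=80.367

A = translate([10.5, 2.8, -12.8]) sphere(r=14) → bbox [-3.5,-11.2,-26.8] .. [24.5,16.8,1.2]
B = sphere(r=9.2) → bbox [-9.2,-9.2,-9.2] .. [9.2,9.2,9.2]
lo = A.lo+B.lo = [-3.5-9.2, -11.2-9.2, -26.8-9.2] = [-12.700,-20.400,-36.000]
hi = A.hi+B.hi = [24.5+9.2, 16.8+9.2, 1.2+9.2] = [33.700,26.000,10.400]
diag = √(46.4²+46.4²+46.4²) = √6458.88 = 80.367


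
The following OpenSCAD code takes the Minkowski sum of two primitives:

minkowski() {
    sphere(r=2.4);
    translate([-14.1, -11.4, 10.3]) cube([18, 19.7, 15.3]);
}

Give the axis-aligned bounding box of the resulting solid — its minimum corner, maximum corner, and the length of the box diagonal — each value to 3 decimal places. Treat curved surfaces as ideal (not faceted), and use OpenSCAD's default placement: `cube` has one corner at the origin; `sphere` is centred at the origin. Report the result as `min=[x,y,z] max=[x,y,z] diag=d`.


A = translate([-14.1, -11.4, 10.3]) cube([18, 19.7, 15.3]) → bbox [-14.1,-11.4,10.3] .. [3.9,8.3,25.6]
B = sphere(r=2.4) → bbox [-2.4,-2.4,-2.4] .. [2.4,2.4,2.4]
lo = A.lo+B.lo = [-14.1-2.4, -11.4-2.4, 10.3-2.4] = [-16.500,-13.800,7.900]
hi = A.hi+B.hi = [3.9+2.4, 8.3+2.4, 25.6+2.4] = [6.300,10.700,28.000]
diag = √(22.8²+24.5²+20.1²) = √1524.1 = 39.040

min=[-16.500,-13.800,7.900] max=[6.300,10.700,28.000] diag=39.040


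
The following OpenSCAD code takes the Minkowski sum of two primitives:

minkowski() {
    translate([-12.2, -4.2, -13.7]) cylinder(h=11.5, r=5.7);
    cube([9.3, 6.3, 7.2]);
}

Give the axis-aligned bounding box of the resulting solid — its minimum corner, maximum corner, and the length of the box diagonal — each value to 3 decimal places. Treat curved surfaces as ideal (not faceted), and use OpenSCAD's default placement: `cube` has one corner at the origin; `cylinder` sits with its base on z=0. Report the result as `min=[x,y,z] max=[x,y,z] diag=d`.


A = translate([-12.2, -4.2, -13.7]) cylinder(h=11.5, r=5.7) → bbox [-17.9,-9.9,-13.7] .. [-6.5,1.5,-2.2]
B = cube([9.3, 6.3, 7.2]) → bbox [0,0,0] .. [9.3,6.3,7.2]
lo = A.lo+B.lo = [-17.9+0, -9.9+0, -13.7+0] = [-17.900,-9.900,-13.700]
hi = A.hi+B.hi = [-6.5+9.3, 1.5+6.3, -2.2+7.2] = [2.800,7.800,5.000]
diag = √(20.7²+17.7²+18.7²) = √1091.47 = 33.037

min=[-17.900,-9.900,-13.700] max=[2.800,7.800,5.000] diag=33.037


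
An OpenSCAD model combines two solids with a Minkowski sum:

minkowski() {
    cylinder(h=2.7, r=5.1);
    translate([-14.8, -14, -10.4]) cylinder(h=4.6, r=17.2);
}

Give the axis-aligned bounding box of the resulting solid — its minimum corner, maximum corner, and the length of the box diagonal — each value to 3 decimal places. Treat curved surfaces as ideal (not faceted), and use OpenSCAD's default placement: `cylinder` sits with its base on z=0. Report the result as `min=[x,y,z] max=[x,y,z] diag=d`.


min=[-37.100,-36.300,-10.400] max=[7.500,8.300,-3.100] diag=63.495

A = translate([-14.8, -14, -10.4]) cylinder(h=4.6, r=17.2) → bbox [-32,-31.2,-10.4] .. [2.4,3.2,-5.8]
B = cylinder(h=2.7, r=5.1) → bbox [-5.1,-5.1,0] .. [5.1,5.1,2.7]
lo = A.lo+B.lo = [-32-5.1, -31.2-5.1, -10.4+0] = [-37.100,-36.300,-10.400]
hi = A.hi+B.hi = [2.4+5.1, 3.2+5.1, -5.8+2.7] = [7.500,8.300,-3.100]
diag = √(44.6²+44.6²+7.3²) = √4031.61 = 63.495


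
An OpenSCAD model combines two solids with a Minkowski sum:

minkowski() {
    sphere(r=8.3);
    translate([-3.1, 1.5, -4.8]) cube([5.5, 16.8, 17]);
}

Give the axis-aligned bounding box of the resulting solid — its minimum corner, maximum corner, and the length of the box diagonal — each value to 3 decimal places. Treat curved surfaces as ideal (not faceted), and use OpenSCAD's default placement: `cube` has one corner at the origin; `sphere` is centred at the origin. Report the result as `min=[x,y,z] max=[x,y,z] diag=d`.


min=[-11.400,-6.800,-13.100] max=[10.700,26.600,20.500] diag=52.277

A = translate([-3.1, 1.5, -4.8]) cube([5.5, 16.8, 17]) → bbox [-3.1,1.5,-4.8] .. [2.4,18.3,12.2]
B = sphere(r=8.3) → bbox [-8.3,-8.3,-8.3] .. [8.3,8.3,8.3]
lo = A.lo+B.lo = [-3.1-8.3, 1.5-8.3, -4.8-8.3] = [-11.400,-6.800,-13.100]
hi = A.hi+B.hi = [2.4+8.3, 18.3+8.3, 12.2+8.3] = [10.700,26.600,20.500]
diag = √(22.1²+33.4²+33.6²) = √2732.93 = 52.277


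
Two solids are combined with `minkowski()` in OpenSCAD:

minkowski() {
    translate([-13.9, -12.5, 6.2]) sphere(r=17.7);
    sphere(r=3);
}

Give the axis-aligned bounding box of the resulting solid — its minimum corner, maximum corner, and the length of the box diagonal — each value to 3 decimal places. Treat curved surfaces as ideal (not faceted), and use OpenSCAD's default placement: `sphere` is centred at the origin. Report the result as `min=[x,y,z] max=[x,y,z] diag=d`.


A = translate([-13.9, -12.5, 6.2]) sphere(r=17.7) → bbox [-31.6,-30.2,-11.5] .. [3.8,5.2,23.9]
B = sphere(r=3) → bbox [-3,-3,-3] .. [3,3,3]
lo = A.lo+B.lo = [-31.6-3, -30.2-3, -11.5-3] = [-34.600,-33.200,-14.500]
hi = A.hi+B.hi = [3.8+3, 5.2+3, 23.9+3] = [6.800,8.200,26.900]
diag = √(41.4²+41.4²+41.4²) = √5141.88 = 71.707

min=[-34.600,-33.200,-14.500] max=[6.800,8.200,26.900] diag=71.707


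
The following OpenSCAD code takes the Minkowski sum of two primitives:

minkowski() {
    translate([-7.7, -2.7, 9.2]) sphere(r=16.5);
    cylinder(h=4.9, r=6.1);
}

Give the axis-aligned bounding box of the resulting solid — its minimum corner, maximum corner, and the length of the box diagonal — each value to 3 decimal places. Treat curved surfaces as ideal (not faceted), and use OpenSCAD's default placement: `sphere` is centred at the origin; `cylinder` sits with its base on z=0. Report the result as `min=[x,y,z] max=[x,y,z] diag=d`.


A = translate([-7.7, -2.7, 9.2]) sphere(r=16.5) → bbox [-24.2,-19.2,-7.3] .. [8.8,13.8,25.7]
B = cylinder(h=4.9, r=6.1) → bbox [-6.1,-6.1,0] .. [6.1,6.1,4.9]
lo = A.lo+B.lo = [-24.2-6.1, -19.2-6.1, -7.3+0] = [-30.300,-25.300,-7.300]
hi = A.hi+B.hi = [8.8+6.1, 13.8+6.1, 25.7+4.9] = [14.900,19.900,30.600]
diag = √(45.2²+45.2²+37.9²) = √5522.49 = 74.313

min=[-30.300,-25.300,-7.300] max=[14.900,19.900,30.600] diag=74.313


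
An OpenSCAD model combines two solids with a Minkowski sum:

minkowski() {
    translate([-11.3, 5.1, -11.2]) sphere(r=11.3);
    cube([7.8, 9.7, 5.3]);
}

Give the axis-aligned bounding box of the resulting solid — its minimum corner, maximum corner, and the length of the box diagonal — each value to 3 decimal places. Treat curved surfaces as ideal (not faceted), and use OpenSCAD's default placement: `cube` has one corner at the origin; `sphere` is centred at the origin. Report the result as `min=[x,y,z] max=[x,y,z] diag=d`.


A = translate([-11.3, 5.1, -11.2]) sphere(r=11.3) → bbox [-22.6,-6.2,-22.5] .. [0,16.4,0.1]
B = cube([7.8, 9.7, 5.3]) → bbox [0,0,0] .. [7.8,9.7,5.3]
lo = A.lo+B.lo = [-22.6+0, -6.2+0, -22.5+0] = [-22.600,-6.200,-22.500]
hi = A.hi+B.hi = [0+7.8, 16.4+9.7, 0.1+5.3] = [7.800,26.100,5.400]
diag = √(30.4²+32.3²+27.9²) = √2745.86 = 52.401

min=[-22.600,-6.200,-22.500] max=[7.800,26.100,5.400] diag=52.401


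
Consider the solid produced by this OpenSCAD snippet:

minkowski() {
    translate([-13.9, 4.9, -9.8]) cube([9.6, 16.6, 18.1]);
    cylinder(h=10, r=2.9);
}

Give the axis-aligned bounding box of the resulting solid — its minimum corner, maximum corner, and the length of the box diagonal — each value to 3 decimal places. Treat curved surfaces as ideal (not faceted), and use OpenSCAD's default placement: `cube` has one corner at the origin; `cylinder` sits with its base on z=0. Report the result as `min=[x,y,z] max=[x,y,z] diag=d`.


A = translate([-13.9, 4.9, -9.8]) cube([9.6, 16.6, 18.1]) → bbox [-13.9,4.9,-9.8] .. [-4.3,21.5,8.3]
B = cylinder(h=10, r=2.9) → bbox [-2.9,-2.9,0] .. [2.9,2.9,10]
lo = A.lo+B.lo = [-13.9-2.9, 4.9-2.9, -9.8+0] = [-16.800,2.000,-9.800]
hi = A.hi+B.hi = [-4.3+2.9, 21.5+2.9, 8.3+10] = [-1.400,24.400,18.300]
diag = √(15.4²+22.4²+28.1²) = √1528.53 = 39.096

min=[-16.800,2.000,-9.800] max=[-1.400,24.400,18.300] diag=39.096


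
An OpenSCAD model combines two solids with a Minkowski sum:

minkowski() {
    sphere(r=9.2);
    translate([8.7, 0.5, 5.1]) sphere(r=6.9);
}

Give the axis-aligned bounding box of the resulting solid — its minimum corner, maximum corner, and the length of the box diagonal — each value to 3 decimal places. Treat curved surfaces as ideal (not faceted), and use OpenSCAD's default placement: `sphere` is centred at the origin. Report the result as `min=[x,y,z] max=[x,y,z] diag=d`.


min=[-7.400,-15.600,-11.000] max=[24.800,16.600,21.200] diag=55.772

A = translate([8.7, 0.5, 5.1]) sphere(r=6.9) → bbox [1.8,-6.4,-1.8] .. [15.6,7.4,12]
B = sphere(r=9.2) → bbox [-9.2,-9.2,-9.2] .. [9.2,9.2,9.2]
lo = A.lo+B.lo = [1.8-9.2, -6.4-9.2, -1.8-9.2] = [-7.400,-15.600,-11.000]
hi = A.hi+B.hi = [15.6+9.2, 7.4+9.2, 12+9.2] = [24.800,16.600,21.200]
diag = √(32.2²+32.2²+32.2²) = √3110.52 = 55.772


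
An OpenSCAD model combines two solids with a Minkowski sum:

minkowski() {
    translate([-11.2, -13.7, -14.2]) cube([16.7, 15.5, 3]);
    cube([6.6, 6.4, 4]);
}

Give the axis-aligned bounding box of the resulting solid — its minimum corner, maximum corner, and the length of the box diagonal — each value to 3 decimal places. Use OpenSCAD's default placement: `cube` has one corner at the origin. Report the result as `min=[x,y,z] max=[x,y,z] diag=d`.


min=[-11.200,-13.700,-14.200] max=[12.100,8.200,-7.200] diag=32.734

A = translate([-11.2, -13.7, -14.2]) cube([16.7, 15.5, 3]) → bbox [-11.2,-13.7,-14.2] .. [5.5,1.8,-11.2]
B = cube([6.6, 6.4, 4]) → bbox [0,0,0] .. [6.6,6.4,4]
lo = A.lo+B.lo = [-11.2+0, -13.7+0, -14.2+0] = [-11.200,-13.700,-14.200]
hi = A.hi+B.hi = [5.5+6.6, 1.8+6.4, -11.2+4] = [12.100,8.200,-7.200]
diag = √(23.3²+21.9²+7²) = √1071.5 = 32.734


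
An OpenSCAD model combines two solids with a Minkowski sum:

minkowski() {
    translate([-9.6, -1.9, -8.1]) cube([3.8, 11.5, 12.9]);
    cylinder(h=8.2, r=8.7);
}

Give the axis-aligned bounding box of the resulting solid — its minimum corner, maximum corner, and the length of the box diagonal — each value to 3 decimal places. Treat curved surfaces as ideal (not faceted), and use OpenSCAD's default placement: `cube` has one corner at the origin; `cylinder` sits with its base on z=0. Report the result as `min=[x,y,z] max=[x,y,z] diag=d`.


min=[-18.300,-10.600,-8.100] max=[2.900,18.300,13.000] diag=41.592

A = translate([-9.6, -1.9, -8.1]) cube([3.8, 11.5, 12.9]) → bbox [-9.6,-1.9,-8.1] .. [-5.8,9.6,4.8]
B = cylinder(h=8.2, r=8.7) → bbox [-8.7,-8.7,0] .. [8.7,8.7,8.2]
lo = A.lo+B.lo = [-9.6-8.7, -1.9-8.7, -8.1+0] = [-18.300,-10.600,-8.100]
hi = A.hi+B.hi = [-5.8+8.7, 9.6+8.7, 4.8+8.2] = [2.900,18.300,13.000]
diag = √(21.2²+28.9²+21.1²) = √1729.86 = 41.592


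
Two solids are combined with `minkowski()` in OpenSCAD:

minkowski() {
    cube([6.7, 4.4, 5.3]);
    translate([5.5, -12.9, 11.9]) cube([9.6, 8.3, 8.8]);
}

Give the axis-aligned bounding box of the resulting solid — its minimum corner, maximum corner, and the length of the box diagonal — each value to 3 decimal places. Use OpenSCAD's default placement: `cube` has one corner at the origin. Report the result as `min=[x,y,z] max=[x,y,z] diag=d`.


min=[5.500,-12.900,11.900] max=[21.800,-0.200,26.000] diag=25.016

A = translate([5.5, -12.9, 11.9]) cube([9.6, 8.3, 8.8]) → bbox [5.5,-12.9,11.9] .. [15.1,-4.6,20.7]
B = cube([6.7, 4.4, 5.3]) → bbox [0,0,0] .. [6.7,4.4,5.3]
lo = A.lo+B.lo = [5.5+0, -12.9+0, 11.9+0] = [5.500,-12.900,11.900]
hi = A.hi+B.hi = [15.1+6.7, -4.6+4.4, 20.7+5.3] = [21.800,-0.200,26.000]
diag = √(16.3²+12.7²+14.1²) = √625.79 = 25.016


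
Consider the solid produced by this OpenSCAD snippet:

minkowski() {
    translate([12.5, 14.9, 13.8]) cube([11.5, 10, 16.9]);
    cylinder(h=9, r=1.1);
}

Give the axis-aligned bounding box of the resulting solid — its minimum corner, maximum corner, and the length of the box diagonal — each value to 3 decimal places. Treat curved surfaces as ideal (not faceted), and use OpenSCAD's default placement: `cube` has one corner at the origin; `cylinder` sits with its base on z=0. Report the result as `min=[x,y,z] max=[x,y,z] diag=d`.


min=[11.400,13.800,13.800] max=[25.100,26.000,39.700] diag=31.739

A = translate([12.5, 14.9, 13.8]) cube([11.5, 10, 16.9]) → bbox [12.5,14.9,13.8] .. [24,24.9,30.7]
B = cylinder(h=9, r=1.1) → bbox [-1.1,-1.1,0] .. [1.1,1.1,9]
lo = A.lo+B.lo = [12.5-1.1, 14.9-1.1, 13.8+0] = [11.400,13.800,13.800]
hi = A.hi+B.hi = [24+1.1, 24.9+1.1, 30.7+9] = [25.100,26.000,39.700]
diag = √(13.7²+12.2²+25.9²) = √1007.34 = 31.739


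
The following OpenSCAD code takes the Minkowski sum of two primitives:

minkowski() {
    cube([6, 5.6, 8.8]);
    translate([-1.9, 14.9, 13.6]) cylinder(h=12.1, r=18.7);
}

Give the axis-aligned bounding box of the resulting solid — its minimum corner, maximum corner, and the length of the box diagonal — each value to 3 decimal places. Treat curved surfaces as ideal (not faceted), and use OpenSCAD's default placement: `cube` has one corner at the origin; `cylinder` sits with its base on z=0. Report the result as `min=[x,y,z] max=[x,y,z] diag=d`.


min=[-20.600,-3.800,13.600] max=[22.800,39.200,34.500] diag=64.571

A = translate([-1.9, 14.9, 13.6]) cylinder(h=12.1, r=18.7) → bbox [-20.6,-3.8,13.6] .. [16.8,33.6,25.7]
B = cube([6, 5.6, 8.8]) → bbox [0,0,0] .. [6,5.6,8.8]
lo = A.lo+B.lo = [-20.6+0, -3.8+0, 13.6+0] = [-20.600,-3.800,13.600]
hi = A.hi+B.hi = [16.8+6, 33.6+5.6, 25.7+8.8] = [22.800,39.200,34.500]
diag = √(43.4²+43²+20.9²) = √4169.37 = 64.571


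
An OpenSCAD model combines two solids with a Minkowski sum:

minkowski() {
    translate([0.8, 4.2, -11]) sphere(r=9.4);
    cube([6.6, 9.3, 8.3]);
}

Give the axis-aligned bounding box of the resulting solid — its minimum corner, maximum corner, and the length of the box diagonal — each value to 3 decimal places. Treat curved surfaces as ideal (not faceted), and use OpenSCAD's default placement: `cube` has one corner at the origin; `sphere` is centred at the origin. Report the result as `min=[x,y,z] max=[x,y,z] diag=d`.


min=[-8.600,-5.200,-20.400] max=[16.800,22.900,6.700] diag=46.574

A = translate([0.8, 4.2, -11]) sphere(r=9.4) → bbox [-8.6,-5.2,-20.4] .. [10.2,13.6,-1.6]
B = cube([6.6, 9.3, 8.3]) → bbox [0,0,0] .. [6.6,9.3,8.3]
lo = A.lo+B.lo = [-8.6+0, -5.2+0, -20.4+0] = [-8.600,-5.200,-20.400]
hi = A.hi+B.hi = [10.2+6.6, 13.6+9.3, -1.6+8.3] = [16.800,22.900,6.700]
diag = √(25.4²+28.1²+27.1²) = √2169.18 = 46.574


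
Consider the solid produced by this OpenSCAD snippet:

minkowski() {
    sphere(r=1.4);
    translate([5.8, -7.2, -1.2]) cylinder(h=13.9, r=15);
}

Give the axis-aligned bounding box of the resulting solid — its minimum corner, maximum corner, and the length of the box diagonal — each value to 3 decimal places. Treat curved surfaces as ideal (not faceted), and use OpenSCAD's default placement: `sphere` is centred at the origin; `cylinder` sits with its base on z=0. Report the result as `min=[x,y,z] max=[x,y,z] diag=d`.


min=[-10.600,-23.600,-2.600] max=[22.200,9.200,14.100] diag=49.301

A = translate([5.8, -7.2, -1.2]) cylinder(h=13.9, r=15) → bbox [-9.2,-22.2,-1.2] .. [20.8,7.8,12.7]
B = sphere(r=1.4) → bbox [-1.4,-1.4,-1.4] .. [1.4,1.4,1.4]
lo = A.lo+B.lo = [-9.2-1.4, -22.2-1.4, -1.2-1.4] = [-10.600,-23.600,-2.600]
hi = A.hi+B.hi = [20.8+1.4, 7.8+1.4, 12.7+1.4] = [22.200,9.200,14.100]
diag = √(32.8²+32.8²+16.7²) = √2430.57 = 49.301


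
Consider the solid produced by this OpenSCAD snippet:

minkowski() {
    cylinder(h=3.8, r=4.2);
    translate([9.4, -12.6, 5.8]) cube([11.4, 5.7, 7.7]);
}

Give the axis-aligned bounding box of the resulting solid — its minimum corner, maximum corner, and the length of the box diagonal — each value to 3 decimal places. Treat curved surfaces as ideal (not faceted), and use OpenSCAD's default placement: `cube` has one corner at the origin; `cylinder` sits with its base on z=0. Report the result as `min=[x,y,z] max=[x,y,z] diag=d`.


min=[5.200,-16.800,5.800] max=[25.000,-2.700,17.300] diag=26.891

A = translate([9.4, -12.6, 5.8]) cube([11.4, 5.7, 7.7]) → bbox [9.4,-12.6,5.8] .. [20.8,-6.9,13.5]
B = cylinder(h=3.8, r=4.2) → bbox [-4.2,-4.2,0] .. [4.2,4.2,3.8]
lo = A.lo+B.lo = [9.4-4.2, -12.6-4.2, 5.8+0] = [5.200,-16.800,5.800]
hi = A.hi+B.hi = [20.8+4.2, -6.9+4.2, 13.5+3.8] = [25.000,-2.700,17.300]
diag = √(19.8²+14.1²+11.5²) = √723.1 = 26.891


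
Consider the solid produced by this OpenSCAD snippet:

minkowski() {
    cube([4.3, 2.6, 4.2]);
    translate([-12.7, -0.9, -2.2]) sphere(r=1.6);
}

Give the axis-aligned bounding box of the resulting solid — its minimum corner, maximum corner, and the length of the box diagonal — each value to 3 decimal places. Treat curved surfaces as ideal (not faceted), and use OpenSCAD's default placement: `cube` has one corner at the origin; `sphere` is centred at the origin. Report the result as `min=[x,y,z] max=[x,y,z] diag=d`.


A = translate([-12.7, -0.9, -2.2]) sphere(r=1.6) → bbox [-14.3,-2.5,-3.8] .. [-11.1,0.7,-0.6]
B = cube([4.3, 2.6, 4.2]) → bbox [0,0,0] .. [4.3,2.6,4.2]
lo = A.lo+B.lo = [-14.3+0, -2.5+0, -3.8+0] = [-14.300,-2.500,-3.800]
hi = A.hi+B.hi = [-11.1+4.3, 0.7+2.6, -0.6+4.2] = [-6.800,3.300,3.600]
diag = √(7.5²+5.8²+7.4²) = √144.65 = 12.027

min=[-14.300,-2.500,-3.800] max=[-6.800,3.300,3.600] diag=12.027


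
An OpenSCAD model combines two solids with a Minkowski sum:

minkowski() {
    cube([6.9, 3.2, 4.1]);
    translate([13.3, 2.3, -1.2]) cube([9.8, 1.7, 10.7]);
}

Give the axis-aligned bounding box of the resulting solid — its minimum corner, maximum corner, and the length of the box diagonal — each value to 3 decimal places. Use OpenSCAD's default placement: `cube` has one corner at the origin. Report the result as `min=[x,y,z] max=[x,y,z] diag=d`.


min=[13.300,2.300,-1.200] max=[30.000,7.200,13.600] diag=22.846

A = translate([13.3, 2.3, -1.2]) cube([9.8, 1.7, 10.7]) → bbox [13.3,2.3,-1.2] .. [23.1,4,9.5]
B = cube([6.9, 3.2, 4.1]) → bbox [0,0,0] .. [6.9,3.2,4.1]
lo = A.lo+B.lo = [13.3+0, 2.3+0, -1.2+0] = [13.300,2.300,-1.200]
hi = A.hi+B.hi = [23.1+6.9, 4+3.2, 9.5+4.1] = [30.000,7.200,13.600]
diag = √(16.7²+4.9²+14.8²) = √521.94 = 22.846


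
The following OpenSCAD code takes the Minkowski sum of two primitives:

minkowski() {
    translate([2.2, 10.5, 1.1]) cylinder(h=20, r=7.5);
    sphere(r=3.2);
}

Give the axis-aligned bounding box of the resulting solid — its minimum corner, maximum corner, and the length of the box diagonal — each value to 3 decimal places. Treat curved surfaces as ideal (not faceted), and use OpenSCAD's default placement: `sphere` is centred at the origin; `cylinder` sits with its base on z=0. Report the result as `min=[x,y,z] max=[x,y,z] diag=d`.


min=[-8.500,-0.200,-2.100] max=[12.900,21.200,24.300] diag=40.161

A = translate([2.2, 10.5, 1.1]) cylinder(h=20, r=7.5) → bbox [-5.3,3,1.1] .. [9.7,18,21.1]
B = sphere(r=3.2) → bbox [-3.2,-3.2,-3.2] .. [3.2,3.2,3.2]
lo = A.lo+B.lo = [-5.3-3.2, 3-3.2, 1.1-3.2] = [-8.500,-0.200,-2.100]
hi = A.hi+B.hi = [9.7+3.2, 18+3.2, 21.1+3.2] = [12.900,21.200,24.300]
diag = √(21.4²+21.4²+26.4²) = √1612.88 = 40.161


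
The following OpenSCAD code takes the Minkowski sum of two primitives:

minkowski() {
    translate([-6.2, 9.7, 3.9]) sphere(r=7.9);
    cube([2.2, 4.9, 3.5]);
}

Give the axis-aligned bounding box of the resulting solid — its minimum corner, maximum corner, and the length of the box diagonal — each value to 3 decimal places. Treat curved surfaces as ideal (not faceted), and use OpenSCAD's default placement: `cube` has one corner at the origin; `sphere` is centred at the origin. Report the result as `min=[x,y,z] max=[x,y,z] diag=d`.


A = translate([-6.2, 9.7, 3.9]) sphere(r=7.9) → bbox [-14.1,1.8,-4] .. [1.7,17.6,11.8]
B = cube([2.2, 4.9, 3.5]) → bbox [0,0,0] .. [2.2,4.9,3.5]
lo = A.lo+B.lo = [-14.1+0, 1.8+0, -4+0] = [-14.100,1.800,-4.000]
hi = A.hi+B.hi = [1.7+2.2, 17.6+4.9, 11.8+3.5] = [3.900,22.500,15.300]
diag = √(18²+20.7²+19.3²) = √1124.98 = 33.541

min=[-14.100,1.800,-4.000] max=[3.900,22.500,15.300] diag=33.541


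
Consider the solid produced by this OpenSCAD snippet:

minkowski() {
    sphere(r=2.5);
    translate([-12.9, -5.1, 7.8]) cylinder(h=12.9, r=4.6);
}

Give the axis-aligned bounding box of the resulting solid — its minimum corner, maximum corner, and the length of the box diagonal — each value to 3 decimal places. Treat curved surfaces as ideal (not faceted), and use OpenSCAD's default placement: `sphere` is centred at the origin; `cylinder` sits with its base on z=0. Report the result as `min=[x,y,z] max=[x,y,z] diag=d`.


A = translate([-12.9, -5.1, 7.8]) cylinder(h=12.9, r=4.6) → bbox [-17.5,-9.7,7.8] .. [-8.3,-0.5,20.7]
B = sphere(r=2.5) → bbox [-2.5,-2.5,-2.5] .. [2.5,2.5,2.5]
lo = A.lo+B.lo = [-17.5-2.5, -9.7-2.5, 7.8-2.5] = [-20.000,-12.200,5.300]
hi = A.hi+B.hi = [-8.3+2.5, -0.5+2.5, 20.7+2.5] = [-5.800,2.000,23.200]
diag = √(14.2²+14.2²+17.9²) = √723.69 = 26.901

min=[-20.000,-12.200,5.300] max=[-5.800,2.000,23.200] diag=26.901


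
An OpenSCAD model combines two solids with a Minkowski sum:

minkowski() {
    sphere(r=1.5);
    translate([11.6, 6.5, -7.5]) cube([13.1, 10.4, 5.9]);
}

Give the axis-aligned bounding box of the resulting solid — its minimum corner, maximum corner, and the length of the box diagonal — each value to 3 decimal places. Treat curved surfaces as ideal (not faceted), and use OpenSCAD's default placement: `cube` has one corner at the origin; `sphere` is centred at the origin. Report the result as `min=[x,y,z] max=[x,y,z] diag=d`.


min=[10.100,5.000,-9.000] max=[26.200,18.400,-0.100] diag=22.759

A = translate([11.6, 6.5, -7.5]) cube([13.1, 10.4, 5.9]) → bbox [11.6,6.5,-7.5] .. [24.7,16.9,-1.6]
B = sphere(r=1.5) → bbox [-1.5,-1.5,-1.5] .. [1.5,1.5,1.5]
lo = A.lo+B.lo = [11.6-1.5, 6.5-1.5, -7.5-1.5] = [10.100,5.000,-9.000]
hi = A.hi+B.hi = [24.7+1.5, 16.9+1.5, -1.6+1.5] = [26.200,18.400,-0.100]
diag = √(16.1²+13.4²+8.9²) = √517.98 = 22.759


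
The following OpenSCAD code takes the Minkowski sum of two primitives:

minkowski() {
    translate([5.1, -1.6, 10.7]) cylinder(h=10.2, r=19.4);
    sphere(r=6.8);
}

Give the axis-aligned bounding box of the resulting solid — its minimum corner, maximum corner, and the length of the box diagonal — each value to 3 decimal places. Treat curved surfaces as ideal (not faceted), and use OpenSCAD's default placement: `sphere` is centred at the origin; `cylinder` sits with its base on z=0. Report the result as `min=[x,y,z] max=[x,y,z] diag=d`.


A = translate([5.1, -1.6, 10.7]) cylinder(h=10.2, r=19.4) → bbox [-14.3,-21,10.7] .. [24.5,17.8,20.9]
B = sphere(r=6.8) → bbox [-6.8,-6.8,-6.8] .. [6.8,6.8,6.8]
lo = A.lo+B.lo = [-14.3-6.8, -21-6.8, 10.7-6.8] = [-21.100,-27.800,3.900]
hi = A.hi+B.hi = [24.5+6.8, 17.8+6.8, 20.9+6.8] = [31.300,24.600,27.700]
diag = √(52.4²+52.4²+23.8²) = √6057.96 = 77.833

min=[-21.100,-27.800,3.900] max=[31.300,24.600,27.700] diag=77.833


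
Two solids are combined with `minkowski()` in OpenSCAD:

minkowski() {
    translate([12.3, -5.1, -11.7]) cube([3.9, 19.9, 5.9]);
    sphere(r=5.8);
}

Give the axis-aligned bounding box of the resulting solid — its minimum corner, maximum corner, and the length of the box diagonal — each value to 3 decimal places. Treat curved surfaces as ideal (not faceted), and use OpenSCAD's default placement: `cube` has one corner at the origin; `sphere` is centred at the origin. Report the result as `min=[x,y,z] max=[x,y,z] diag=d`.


min=[6.500,-10.900,-17.500] max=[22.000,20.600,0.000] diag=39.227

A = translate([12.3, -5.1, -11.7]) cube([3.9, 19.9, 5.9]) → bbox [12.3,-5.1,-11.7] .. [16.2,14.8,-5.8]
B = sphere(r=5.8) → bbox [-5.8,-5.8,-5.8] .. [5.8,5.8,5.8]
lo = A.lo+B.lo = [12.3-5.8, -5.1-5.8, -11.7-5.8] = [6.500,-10.900,-17.500]
hi = A.hi+B.hi = [16.2+5.8, 14.8+5.8, -5.8+5.8] = [22.000,20.600,0.000]
diag = √(15.5²+31.5²+17.5²) = √1538.75 = 39.227


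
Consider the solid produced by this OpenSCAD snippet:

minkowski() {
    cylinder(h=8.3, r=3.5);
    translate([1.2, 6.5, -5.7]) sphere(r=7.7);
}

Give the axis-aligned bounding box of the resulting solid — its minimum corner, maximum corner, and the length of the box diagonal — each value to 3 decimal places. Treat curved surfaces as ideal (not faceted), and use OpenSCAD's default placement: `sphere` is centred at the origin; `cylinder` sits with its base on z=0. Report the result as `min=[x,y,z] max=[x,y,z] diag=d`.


A = translate([1.2, 6.5, -5.7]) sphere(r=7.7) → bbox [-6.5,-1.2,-13.4] .. [8.9,14.2,2]
B = cylinder(h=8.3, r=3.5) → bbox [-3.5,-3.5,0] .. [3.5,3.5,8.3]
lo = A.lo+B.lo = [-6.5-3.5, -1.2-3.5, -13.4+0] = [-10.000,-4.700,-13.400]
hi = A.hi+B.hi = [8.9+3.5, 14.2+3.5, 2+8.3] = [12.400,17.700,10.300]
diag = √(22.4²+22.4²+23.7²) = √1565.21 = 39.563

min=[-10.000,-4.700,-13.400] max=[12.400,17.700,10.300] diag=39.563


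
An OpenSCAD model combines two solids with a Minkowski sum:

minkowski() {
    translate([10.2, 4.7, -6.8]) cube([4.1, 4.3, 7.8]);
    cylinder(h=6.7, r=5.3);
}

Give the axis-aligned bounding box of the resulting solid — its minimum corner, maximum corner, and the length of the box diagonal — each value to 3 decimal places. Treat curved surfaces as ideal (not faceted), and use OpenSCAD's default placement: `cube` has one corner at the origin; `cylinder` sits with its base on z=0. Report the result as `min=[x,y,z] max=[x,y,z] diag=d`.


min=[4.900,-0.600,-6.800] max=[19.600,14.300,7.700] diag=25.463

A = translate([10.2, 4.7, -6.8]) cube([4.1, 4.3, 7.8]) → bbox [10.2,4.7,-6.8] .. [14.3,9,1]
B = cylinder(h=6.7, r=5.3) → bbox [-5.3,-5.3,0] .. [5.3,5.3,6.7]
lo = A.lo+B.lo = [10.2-5.3, 4.7-5.3, -6.8+0] = [4.900,-0.600,-6.800]
hi = A.hi+B.hi = [14.3+5.3, 9+5.3, 1+6.7] = [19.600,14.300,7.700]
diag = √(14.7²+14.9²+14.5²) = √648.35 = 25.463


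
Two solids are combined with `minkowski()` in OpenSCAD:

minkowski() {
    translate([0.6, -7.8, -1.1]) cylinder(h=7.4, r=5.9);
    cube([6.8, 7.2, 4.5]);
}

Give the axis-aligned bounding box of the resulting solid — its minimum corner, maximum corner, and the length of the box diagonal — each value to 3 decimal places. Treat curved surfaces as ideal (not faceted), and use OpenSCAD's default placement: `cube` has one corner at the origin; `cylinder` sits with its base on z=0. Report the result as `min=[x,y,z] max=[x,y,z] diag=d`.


min=[-5.300,-13.700,-1.100] max=[13.300,5.300,10.800] diag=29.130

A = translate([0.6, -7.8, -1.1]) cylinder(h=7.4, r=5.9) → bbox [-5.3,-13.7,-1.1] .. [6.5,-1.9,6.3]
B = cube([6.8, 7.2, 4.5]) → bbox [0,0,0] .. [6.8,7.2,4.5]
lo = A.lo+B.lo = [-5.3+0, -13.7+0, -1.1+0] = [-5.300,-13.700,-1.100]
hi = A.hi+B.hi = [6.5+6.8, -1.9+7.2, 6.3+4.5] = [13.300,5.300,10.800]
diag = √(18.6²+19²+11.9²) = √848.57 = 29.130


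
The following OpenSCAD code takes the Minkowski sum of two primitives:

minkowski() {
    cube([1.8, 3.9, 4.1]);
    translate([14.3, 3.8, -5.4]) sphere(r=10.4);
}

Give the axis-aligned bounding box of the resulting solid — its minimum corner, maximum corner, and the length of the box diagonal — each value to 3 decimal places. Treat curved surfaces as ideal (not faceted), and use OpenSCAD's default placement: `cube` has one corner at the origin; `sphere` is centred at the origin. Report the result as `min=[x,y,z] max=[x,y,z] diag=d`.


min=[3.900,-6.600,-15.800] max=[26.500,18.100,9.100] diag=41.724

A = translate([14.3, 3.8, -5.4]) sphere(r=10.4) → bbox [3.9,-6.6,-15.8] .. [24.7,14.2,5]
B = cube([1.8, 3.9, 4.1]) → bbox [0,0,0] .. [1.8,3.9,4.1]
lo = A.lo+B.lo = [3.9+0, -6.6+0, -15.8+0] = [3.900,-6.600,-15.800]
hi = A.hi+B.hi = [24.7+1.8, 14.2+3.9, 5+4.1] = [26.500,18.100,9.100]
diag = √(22.6²+24.7²+24.9²) = √1740.86 = 41.724


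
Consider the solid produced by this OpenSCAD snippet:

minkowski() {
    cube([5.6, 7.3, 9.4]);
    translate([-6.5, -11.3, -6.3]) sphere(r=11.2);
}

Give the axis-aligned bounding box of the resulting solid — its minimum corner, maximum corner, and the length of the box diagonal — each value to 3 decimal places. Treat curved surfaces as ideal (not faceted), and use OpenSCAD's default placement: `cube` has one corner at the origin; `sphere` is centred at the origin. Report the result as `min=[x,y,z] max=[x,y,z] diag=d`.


min=[-17.700,-22.500,-17.500] max=[10.300,7.200,14.300] diag=51.743

A = translate([-6.5, -11.3, -6.3]) sphere(r=11.2) → bbox [-17.7,-22.5,-17.5] .. [4.7,-0.1,4.9]
B = cube([5.6, 7.3, 9.4]) → bbox [0,0,0] .. [5.6,7.3,9.4]
lo = A.lo+B.lo = [-17.7+0, -22.5+0, -17.5+0] = [-17.700,-22.500,-17.500]
hi = A.hi+B.hi = [4.7+5.6, -0.1+7.3, 4.9+9.4] = [10.300,7.200,14.300]
diag = √(28²+29.7²+31.8²) = √2677.33 = 51.743


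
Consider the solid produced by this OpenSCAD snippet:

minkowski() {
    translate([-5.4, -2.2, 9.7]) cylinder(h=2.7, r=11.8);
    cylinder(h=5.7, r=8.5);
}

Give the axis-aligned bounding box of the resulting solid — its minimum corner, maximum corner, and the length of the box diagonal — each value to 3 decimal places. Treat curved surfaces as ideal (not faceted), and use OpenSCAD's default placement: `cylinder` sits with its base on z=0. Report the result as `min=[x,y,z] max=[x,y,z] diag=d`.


A = translate([-5.4, -2.2, 9.7]) cylinder(h=2.7, r=11.8) → bbox [-17.2,-14,9.7] .. [6.4,9.6,12.4]
B = cylinder(h=5.7, r=8.5) → bbox [-8.5,-8.5,0] .. [8.5,8.5,5.7]
lo = A.lo+B.lo = [-17.2-8.5, -14-8.5, 9.7+0] = [-25.700,-22.500,9.700]
hi = A.hi+B.hi = [6.4+8.5, 9.6+8.5, 12.4+5.7] = [14.900,18.100,18.100]
diag = √(40.6²+40.6²+8.4²) = √3367.28 = 58.028

min=[-25.700,-22.500,9.700] max=[14.900,18.100,18.100] diag=58.028


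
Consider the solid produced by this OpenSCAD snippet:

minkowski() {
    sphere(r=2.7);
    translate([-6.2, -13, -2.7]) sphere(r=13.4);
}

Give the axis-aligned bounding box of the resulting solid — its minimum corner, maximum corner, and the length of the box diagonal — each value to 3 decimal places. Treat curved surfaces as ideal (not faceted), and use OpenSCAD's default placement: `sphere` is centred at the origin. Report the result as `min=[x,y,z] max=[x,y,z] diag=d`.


A = translate([-6.2, -13, -2.7]) sphere(r=13.4) → bbox [-19.6,-26.4,-16.1] .. [7.2,0.4,10.7]
B = sphere(r=2.7) → bbox [-2.7,-2.7,-2.7] .. [2.7,2.7,2.7]
lo = A.lo+B.lo = [-19.6-2.7, -26.4-2.7, -16.1-2.7] = [-22.300,-29.100,-18.800]
hi = A.hi+B.hi = [7.2+2.7, 0.4+2.7, 10.7+2.7] = [9.900,3.100,13.400]
diag = √(32.2²+32.2²+32.2²) = √3110.52 = 55.772

min=[-22.300,-29.100,-18.800] max=[9.900,3.100,13.400] diag=55.772


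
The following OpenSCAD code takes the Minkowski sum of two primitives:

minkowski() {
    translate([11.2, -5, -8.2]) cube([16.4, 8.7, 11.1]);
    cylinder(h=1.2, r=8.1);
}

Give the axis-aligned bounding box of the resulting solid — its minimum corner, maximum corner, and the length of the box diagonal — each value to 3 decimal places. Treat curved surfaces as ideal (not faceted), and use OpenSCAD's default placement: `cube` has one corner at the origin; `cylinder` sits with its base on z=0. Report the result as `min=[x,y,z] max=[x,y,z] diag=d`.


A = translate([11.2, -5, -8.2]) cube([16.4, 8.7, 11.1]) → bbox [11.2,-5,-8.2] .. [27.6,3.7,2.9]
B = cylinder(h=1.2, r=8.1) → bbox [-8.1,-8.1,0] .. [8.1,8.1,1.2]
lo = A.lo+B.lo = [11.2-8.1, -5-8.1, -8.2+0] = [3.100,-13.100,-8.200]
hi = A.hi+B.hi = [27.6+8.1, 3.7+8.1, 2.9+1.2] = [35.700,11.800,4.100]
diag = √(32.6²+24.9²+12.3²) = √1834.06 = 42.826

min=[3.100,-13.100,-8.200] max=[35.700,11.800,4.100] diag=42.826


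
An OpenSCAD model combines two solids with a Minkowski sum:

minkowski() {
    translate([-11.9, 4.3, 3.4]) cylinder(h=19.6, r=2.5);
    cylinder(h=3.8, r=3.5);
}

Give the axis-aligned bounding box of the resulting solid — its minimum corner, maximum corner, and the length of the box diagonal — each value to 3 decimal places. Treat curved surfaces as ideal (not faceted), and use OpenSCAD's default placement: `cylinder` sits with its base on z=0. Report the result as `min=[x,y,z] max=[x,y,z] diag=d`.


A = translate([-11.9, 4.3, 3.4]) cylinder(h=19.6, r=2.5) → bbox [-14.4,1.8,3.4] .. [-9.4,6.8,23]
B = cylinder(h=3.8, r=3.5) → bbox [-3.5,-3.5,0] .. [3.5,3.5,3.8]
lo = A.lo+B.lo = [-14.4-3.5, 1.8-3.5, 3.4+0] = [-17.900,-1.700,3.400]
hi = A.hi+B.hi = [-9.4+3.5, 6.8+3.5, 23+3.8] = [-5.900,10.300,26.800]
diag = √(12²+12²+23.4²) = √835.56 = 28.906

min=[-17.900,-1.700,3.400] max=[-5.900,10.300,26.800] diag=28.906


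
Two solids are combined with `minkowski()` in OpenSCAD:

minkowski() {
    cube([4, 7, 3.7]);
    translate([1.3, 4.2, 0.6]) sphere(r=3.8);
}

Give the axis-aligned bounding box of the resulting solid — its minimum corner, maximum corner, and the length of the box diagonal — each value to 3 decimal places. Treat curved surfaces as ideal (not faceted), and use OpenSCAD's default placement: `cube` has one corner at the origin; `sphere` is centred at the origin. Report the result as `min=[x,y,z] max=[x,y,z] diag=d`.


min=[-2.500,0.400,-3.200] max=[9.100,15.000,8.100] diag=21.804

A = translate([1.3, 4.2, 0.6]) sphere(r=3.8) → bbox [-2.5,0.4,-3.2] .. [5.1,8,4.4]
B = cube([4, 7, 3.7]) → bbox [0,0,0] .. [4,7,3.7]
lo = A.lo+B.lo = [-2.5+0, 0.4+0, -3.2+0] = [-2.500,0.400,-3.200]
hi = A.hi+B.hi = [5.1+4, 8+7, 4.4+3.7] = [9.100,15.000,8.100]
diag = √(11.6²+14.6²+11.3²) = √475.41 = 21.804


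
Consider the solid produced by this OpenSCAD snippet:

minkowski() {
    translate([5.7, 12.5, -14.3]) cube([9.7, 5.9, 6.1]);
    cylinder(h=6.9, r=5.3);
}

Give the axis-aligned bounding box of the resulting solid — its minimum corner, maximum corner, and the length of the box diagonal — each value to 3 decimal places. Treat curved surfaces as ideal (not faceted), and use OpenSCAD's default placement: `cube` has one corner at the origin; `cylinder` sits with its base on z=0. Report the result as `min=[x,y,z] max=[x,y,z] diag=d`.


min=[0.400,7.200,-14.300] max=[20.700,23.700,-1.300] diag=29.212

A = translate([5.7, 12.5, -14.3]) cube([9.7, 5.9, 6.1]) → bbox [5.7,12.5,-14.3] .. [15.4,18.4,-8.2]
B = cylinder(h=6.9, r=5.3) → bbox [-5.3,-5.3,0] .. [5.3,5.3,6.9]
lo = A.lo+B.lo = [5.7-5.3, 12.5-5.3, -14.3+0] = [0.400,7.200,-14.300]
hi = A.hi+B.hi = [15.4+5.3, 18.4+5.3, -8.2+6.9] = [20.700,23.700,-1.300]
diag = √(20.3²+16.5²+13²) = √853.34 = 29.212


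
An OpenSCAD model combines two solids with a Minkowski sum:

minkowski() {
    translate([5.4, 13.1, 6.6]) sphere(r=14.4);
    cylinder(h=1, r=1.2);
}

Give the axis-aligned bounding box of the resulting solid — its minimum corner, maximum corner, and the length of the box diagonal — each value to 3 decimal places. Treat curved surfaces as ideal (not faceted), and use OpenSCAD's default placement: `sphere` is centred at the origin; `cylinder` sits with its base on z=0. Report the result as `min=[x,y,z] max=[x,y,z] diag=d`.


min=[-10.200,-2.500,-7.800] max=[21.000,28.700,22.000] diag=53.244

A = translate([5.4, 13.1, 6.6]) sphere(r=14.4) → bbox [-9,-1.3,-7.8] .. [19.8,27.5,21]
B = cylinder(h=1, r=1.2) → bbox [-1.2,-1.2,0] .. [1.2,1.2,1]
lo = A.lo+B.lo = [-9-1.2, -1.3-1.2, -7.8+0] = [-10.200,-2.500,-7.800]
hi = A.hi+B.hi = [19.8+1.2, 27.5+1.2, 21+1] = [21.000,28.700,22.000]
diag = √(31.2²+31.2²+29.8²) = √2834.92 = 53.244


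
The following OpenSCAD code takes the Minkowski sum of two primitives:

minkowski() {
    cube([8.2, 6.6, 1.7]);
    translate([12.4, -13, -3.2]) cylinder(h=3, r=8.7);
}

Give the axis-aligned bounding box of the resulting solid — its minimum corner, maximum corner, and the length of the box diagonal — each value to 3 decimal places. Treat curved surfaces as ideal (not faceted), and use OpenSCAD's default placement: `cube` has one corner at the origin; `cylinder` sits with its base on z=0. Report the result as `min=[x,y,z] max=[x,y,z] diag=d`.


min=[3.700,-21.700,-3.200] max=[29.300,2.300,1.500] diag=35.404

A = translate([12.4, -13, -3.2]) cylinder(h=3, r=8.7) → bbox [3.7,-21.7,-3.2] .. [21.1,-4.3,-0.2]
B = cube([8.2, 6.6, 1.7]) → bbox [0,0,0] .. [8.2,6.6,1.7]
lo = A.lo+B.lo = [3.7+0, -21.7+0, -3.2+0] = [3.700,-21.700,-3.200]
hi = A.hi+B.hi = [21.1+8.2, -4.3+6.6, -0.2+1.7] = [29.300,2.300,1.500]
diag = √(25.6²+24²+4.7²) = √1253.45 = 35.404
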